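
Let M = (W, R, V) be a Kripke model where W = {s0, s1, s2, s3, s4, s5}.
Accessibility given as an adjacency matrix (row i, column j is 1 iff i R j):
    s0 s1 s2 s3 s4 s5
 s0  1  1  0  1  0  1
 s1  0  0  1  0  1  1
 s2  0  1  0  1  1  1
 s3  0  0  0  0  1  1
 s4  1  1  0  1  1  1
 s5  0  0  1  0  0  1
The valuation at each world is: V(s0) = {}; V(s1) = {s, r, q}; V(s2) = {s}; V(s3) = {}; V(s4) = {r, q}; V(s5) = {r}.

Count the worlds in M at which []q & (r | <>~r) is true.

0

Let φ = []q & (r | <>~r). Evaluate φ at each world:
  s0 (successors {s0, s1, s3, s5}): φ is false.
  s1 (successors {s2, s4, s5}): φ is false.
  s2 (successors {s1, s3, s4, s5}): φ is false.
  s3 (successors {s4, s5}): φ is false.
  s4 (successors {s0, s1, s3, s4, s5}): φ is false.
  s5 (successors {s2, s5}): φ is false.
For instance, at s1:
  At s1: []q is false, r | <>~r is true, so []q & (r | <>~r) is false.
    At s1: []q requires q at every successor {s2, s4, s5}.
      q fails at s2, so []q is false at s1.
    At s1: r is true, <>~r is true, so r | <>~r is true.
      At s1: <>~r requires ~r at some successor in {s2, s4, s5}.
        ~r holds at s2, so <>~r is true at s1.
Satisfying worlds: none.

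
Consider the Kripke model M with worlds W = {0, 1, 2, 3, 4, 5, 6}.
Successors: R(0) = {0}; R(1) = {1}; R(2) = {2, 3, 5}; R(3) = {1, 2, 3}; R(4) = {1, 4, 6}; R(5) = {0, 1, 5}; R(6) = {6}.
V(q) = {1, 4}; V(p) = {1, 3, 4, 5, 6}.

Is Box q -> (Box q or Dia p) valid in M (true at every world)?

Let φ = Box q -> (Box q or Dia p). Evaluate φ at each world:
  0 (successors {0}): φ is true.
  1 (successors {1}): φ is true.
  2 (successors {2, 3, 5}): φ is true.
  3 (successors {1, 2, 3}): φ is true.
  4 (successors {1, 4, 6}): φ is true.
  5 (successors {0, 1, 5}): φ is true.
  6 (successors {6}): φ is true.
For instance, at 0:
  At 0: Box q is false, Box q or Dia p is false, so Box q -> (Box q or Dia p) is true.
    At 0: Box q requires q at every successor {0}.
      q fails at 0, so Box q is false at 0.
    At 0: Box q is false, Dia p is false, so Box q or Dia p is false.
      At 0: Box q requires q at every successor {0}.
        q fails at 0, so Box q is false at 0.
      At 0: Dia p requires p at some successor in {0}.
        At 0: p is false.
      So Dia p is false at 0.

Yes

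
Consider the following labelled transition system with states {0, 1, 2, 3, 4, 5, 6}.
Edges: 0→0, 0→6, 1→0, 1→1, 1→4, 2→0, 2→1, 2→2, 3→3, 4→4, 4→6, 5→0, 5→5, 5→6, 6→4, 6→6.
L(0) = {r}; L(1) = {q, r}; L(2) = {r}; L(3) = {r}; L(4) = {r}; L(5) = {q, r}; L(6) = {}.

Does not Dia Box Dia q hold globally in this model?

Yes

Let φ = not Dia Box Dia q. Evaluate φ at each world:
  0 (successors {0, 6}): φ is true.
  1 (successors {0, 1, 4}): φ is true.
  2 (successors {0, 1, 2}): φ is true.
  3 (successors {3}): φ is true.
  4 (successors {4, 6}): φ is true.
  5 (successors {0, 5, 6}): φ is true.
  6 (successors {4, 6}): φ is true.
For instance, at 1:
  At 1: Dia Box Dia q is false, so not Dia Box Dia q is true.
    At 1: Dia Box Dia q requires Box Dia q at some successor in {0, 1, 4}.
      At 0: Box Dia q is false.
      At 1: Box Dia q is false.
      At 4: Box Dia q is false.
    So Dia Box Dia q is false at 1.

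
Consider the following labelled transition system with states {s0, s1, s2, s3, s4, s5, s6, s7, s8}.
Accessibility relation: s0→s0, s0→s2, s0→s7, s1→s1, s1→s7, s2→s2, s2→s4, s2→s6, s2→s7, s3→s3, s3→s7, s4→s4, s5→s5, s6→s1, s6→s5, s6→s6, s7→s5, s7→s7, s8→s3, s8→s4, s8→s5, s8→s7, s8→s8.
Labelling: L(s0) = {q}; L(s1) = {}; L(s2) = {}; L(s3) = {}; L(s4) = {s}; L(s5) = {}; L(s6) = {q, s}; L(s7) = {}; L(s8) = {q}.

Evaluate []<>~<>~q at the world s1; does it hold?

No

Recall that []ψ holds at a world iff ψ holds at every accessible world, and <>ψ holds iff ψ holds at some accessible world.
At s1: []<>~<>~q requires <>~<>~q at every successor {s1, s7}.
  <>~<>~q fails at s1, so []<>~<>~q is false at s1.
    At s1: <>~<>~q requires ~<>~q at some successor in {s1, s7}.
      At s1: ~<>~q is false.
      At s7: ~<>~q is false.
    So <>~<>~q is false at s1.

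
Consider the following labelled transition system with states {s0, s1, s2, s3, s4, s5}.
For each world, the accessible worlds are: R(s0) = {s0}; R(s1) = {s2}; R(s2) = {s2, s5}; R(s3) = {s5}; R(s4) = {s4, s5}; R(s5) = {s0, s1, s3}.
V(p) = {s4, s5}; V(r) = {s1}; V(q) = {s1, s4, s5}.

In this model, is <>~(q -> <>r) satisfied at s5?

At s5: <>~(q -> <>r) requires ~(q -> <>r) at some successor in {s0, s1, s3}.
  ~(q -> <>r) holds at s1, so <>~(q -> <>r) is true at s5.
    At s1: q -> <>r is false, so ~(q -> <>r) is true.
      At s1: q is true, <>r is false, so q -> <>r is false.

Yes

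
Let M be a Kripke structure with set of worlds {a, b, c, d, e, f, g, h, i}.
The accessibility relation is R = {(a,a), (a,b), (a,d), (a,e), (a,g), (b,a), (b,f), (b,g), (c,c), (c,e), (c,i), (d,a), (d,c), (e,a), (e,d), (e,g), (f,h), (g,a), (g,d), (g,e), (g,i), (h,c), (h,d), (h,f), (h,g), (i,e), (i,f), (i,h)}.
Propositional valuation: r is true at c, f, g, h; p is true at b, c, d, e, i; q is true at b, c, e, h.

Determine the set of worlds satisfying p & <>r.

Let φ = p & <>r. Evaluate φ at each world:
  a (successors {a, b, d, e, g}): φ is false.
  b (successors {a, f, g}): φ is true.
  c (successors {c, e, i}): φ is true.
  d (successors {a, c}): φ is true.
  e (successors {a, d, g}): φ is true.
  f (successors {h}): φ is false.
  g (successors {a, d, e, i}): φ is false.
  h (successors {c, d, f, g}): φ is false.
  i (successors {e, f, h}): φ is true.
For instance, at g:
  At g: p is false, <>r is false, so p & <>r is false.
    At g: <>r requires r at some successor in {a, d, e, i}.
      At a: r is false.
      At d: r is false.
      At e: r is false.
      At i: r is false.
    So <>r is false at g.
Satisfying worlds: {b, c, d, e, i}

b, c, d, e, i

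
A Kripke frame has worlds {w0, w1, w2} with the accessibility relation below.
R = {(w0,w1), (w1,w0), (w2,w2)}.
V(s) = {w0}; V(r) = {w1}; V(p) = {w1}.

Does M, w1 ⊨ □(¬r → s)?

At w1: □(¬r → s) requires ¬r → s at every successor {w0}.
  At w0: ¬r → s is true.
So □(¬r → s) is true at w1.

Yes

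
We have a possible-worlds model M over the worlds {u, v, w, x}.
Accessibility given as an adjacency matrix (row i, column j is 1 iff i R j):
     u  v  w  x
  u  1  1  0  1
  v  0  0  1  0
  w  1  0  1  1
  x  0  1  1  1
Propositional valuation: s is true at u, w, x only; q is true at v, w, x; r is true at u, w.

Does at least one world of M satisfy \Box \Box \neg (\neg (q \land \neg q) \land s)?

Recall that \Box ψ holds at a world iff ψ holds at every accessible world, and \Diamond ψ holds iff ψ holds at some accessible world.
Let φ = \Box \Box \neg (\neg (q \land \neg q) \land s). Evaluate φ at each world:
  u (successors {u, v, x}): φ is false.
  v (successors {w}): φ is false.
  w (successors {u, w, x}): φ is false.
  x (successors {v, w, x}): φ is false.
For instance, at v:
  At v: \Box \Box \neg (\neg (q \land \neg q) \land s) requires \Box \neg (\neg (q \land \neg q) \land s) at every successor {w}.
    \Box \neg (\neg (q \land \neg q) \land s) fails at w, so \Box \Box \neg (\neg (q \land \neg q) \land s) is false at v.
      At w: \Box \neg (\neg (q \land \neg q) \land s) requires \neg (\neg (q \land \neg q) \land s) at every successor {u, w, x}.
        \neg (\neg (q \land \neg q) \land s) fails at u, so \Box \neg (\neg (q \land \neg q) \land s) is false at w.

No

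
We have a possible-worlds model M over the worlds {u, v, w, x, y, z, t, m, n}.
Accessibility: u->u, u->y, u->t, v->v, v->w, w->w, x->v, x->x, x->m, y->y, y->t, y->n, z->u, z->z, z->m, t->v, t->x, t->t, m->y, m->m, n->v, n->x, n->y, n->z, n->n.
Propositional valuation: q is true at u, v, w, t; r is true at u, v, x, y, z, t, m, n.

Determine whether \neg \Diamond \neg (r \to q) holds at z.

No

At z: \Diamond \neg (r \to q) is true, so \neg \Diamond \neg (r \to q) is false.
  At z: \Diamond \neg (r \to q) requires \neg (r \to q) at some successor in {u, z, m}.
    \neg (r \to q) holds at z, so \Diamond \neg (r \to q) is true at z.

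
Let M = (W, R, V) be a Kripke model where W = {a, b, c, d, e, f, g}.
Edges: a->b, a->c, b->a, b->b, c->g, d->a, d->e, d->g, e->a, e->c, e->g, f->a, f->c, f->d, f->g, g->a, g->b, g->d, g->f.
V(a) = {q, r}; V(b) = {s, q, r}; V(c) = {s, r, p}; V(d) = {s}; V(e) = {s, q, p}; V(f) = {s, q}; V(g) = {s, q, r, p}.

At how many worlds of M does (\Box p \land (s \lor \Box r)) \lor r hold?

Let φ = (\Box p \land (s \lor \Box r)) \lor r. Evaluate φ at each world:
  a (successors {b, c}): φ is true.
  b (successors {a, b}): φ is true.
  c (successors {g}): φ is true.
  d (successors {a, e, g}): φ is false.
  e (successors {a, c, g}): φ is false.
  f (successors {a, c, d, g}): φ is false.
  g (successors {a, b, d, f}): φ is true.
For instance, at f:
  At f: \Box p \land (s \lor \Box r) is false, r is false, so (\Box p \land (s \lor \Box r)) \lor r is false.
    At f: \Box p is false, s \lor \Box r is true, so \Box p \land (s \lor \Box r) is false.
      At f: \Box p requires p at every successor {a, c, d, g}.
        p fails at a, so \Box p is false at f.
      At f: s is true, \Box r is false, so s \lor \Box r is true.
Satisfying worlds: {a, b, c, g}

4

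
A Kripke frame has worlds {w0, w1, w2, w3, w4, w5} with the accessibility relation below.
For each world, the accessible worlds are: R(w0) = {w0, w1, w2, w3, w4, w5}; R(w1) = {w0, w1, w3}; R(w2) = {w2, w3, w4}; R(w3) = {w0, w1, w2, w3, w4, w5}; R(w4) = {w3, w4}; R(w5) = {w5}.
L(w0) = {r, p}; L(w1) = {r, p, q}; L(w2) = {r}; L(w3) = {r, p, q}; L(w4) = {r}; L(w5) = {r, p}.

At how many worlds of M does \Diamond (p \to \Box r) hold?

Let φ = \Diamond (p \to \Box r). Evaluate φ at each world:
  w0 (successors {w0, w1, w2, w3, w4, w5}): φ is true.
  w1 (successors {w0, w1, w3}): φ is true.
  w2 (successors {w2, w3, w4}): φ is true.
  w3 (successors {w0, w1, w2, w3, w4, w5}): φ is true.
  w4 (successors {w3, w4}): φ is true.
  w5 (successors {w5}): φ is true.
For instance, at w2:
  At w2: \Diamond (p \to \Box r) requires p \to \Box r at some successor in {w2, w3, w4}.
    p \to \Box r holds at w2, so \Diamond (p \to \Box r) is true at w2.
      At w2: p is false, \Box r is true, so p \to \Box r is true.
Satisfying worlds: {w0, w1, w2, w3, w4, w5}

6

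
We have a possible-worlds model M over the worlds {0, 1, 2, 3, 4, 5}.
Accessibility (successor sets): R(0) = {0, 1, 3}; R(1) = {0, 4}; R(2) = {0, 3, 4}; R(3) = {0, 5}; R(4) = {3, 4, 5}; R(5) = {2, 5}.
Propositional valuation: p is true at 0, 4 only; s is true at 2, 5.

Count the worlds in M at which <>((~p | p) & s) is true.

3

Let φ = <>((~p | p) & s). Evaluate φ at each world:
  0 (successors {0, 1, 3}): φ is false.
  1 (successors {0, 4}): φ is false.
  2 (successors {0, 3, 4}): φ is false.
  3 (successors {0, 5}): φ is true.
  4 (successors {3, 4, 5}): φ is true.
  5 (successors {2, 5}): φ is true.
For instance, at 0:
  At 0: <>((~p | p) & s) requires (~p | p) & s at some successor in {0, 1, 3}.
    At 0: (~p | p) & s is false.
    At 1: (~p | p) & s is false.
    At 3: (~p | p) & s is false.
  So <>((~p | p) & s) is false at 0.
Satisfying worlds: {3, 4, 5}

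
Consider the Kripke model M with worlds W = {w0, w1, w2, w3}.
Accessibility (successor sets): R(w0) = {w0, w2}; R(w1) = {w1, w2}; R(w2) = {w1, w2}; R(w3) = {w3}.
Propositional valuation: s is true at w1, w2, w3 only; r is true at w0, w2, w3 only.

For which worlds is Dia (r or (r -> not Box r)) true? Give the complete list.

w0, w1, w2, w3

Let φ = Dia (r or (r -> not Box r)). Evaluate φ at each world:
  w0 (successors {w0, w2}): φ is true.
  w1 (successors {w1, w2}): φ is true.
  w2 (successors {w1, w2}): φ is true.
  w3 (successors {w3}): φ is true.
For instance, at w3:
  At w3: Dia (r or (r -> not Box r)) requires r or (r -> not Box r) at some successor in {w3}.
    r or (r -> not Box r) holds at w3, so Dia (r or (r -> not Box r)) is true at w3.
      At w3: r is true, r -> not Box r is false, so r or (r -> not Box r) is true.
Satisfying worlds: {w0, w1, w2, w3}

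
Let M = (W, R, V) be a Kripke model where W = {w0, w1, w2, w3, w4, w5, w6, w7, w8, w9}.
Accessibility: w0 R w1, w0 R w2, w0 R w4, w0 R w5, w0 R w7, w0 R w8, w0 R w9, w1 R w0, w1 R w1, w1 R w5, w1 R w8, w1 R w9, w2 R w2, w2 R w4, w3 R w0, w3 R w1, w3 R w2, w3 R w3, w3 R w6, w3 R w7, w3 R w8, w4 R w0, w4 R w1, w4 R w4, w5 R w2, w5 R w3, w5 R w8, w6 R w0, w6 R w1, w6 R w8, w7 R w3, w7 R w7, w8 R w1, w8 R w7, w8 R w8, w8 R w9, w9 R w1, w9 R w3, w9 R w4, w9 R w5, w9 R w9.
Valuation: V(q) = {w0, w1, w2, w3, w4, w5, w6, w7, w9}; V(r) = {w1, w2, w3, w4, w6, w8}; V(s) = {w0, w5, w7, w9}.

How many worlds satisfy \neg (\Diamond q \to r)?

Let φ = \neg (\Diamond q \to r). Evaluate φ at each world:
  w0 (successors {w1, w2, w4, w5, w7, w8, w9}): φ is true.
  w1 (successors {w0, w1, w5, w8, w9}): φ is false.
  w2 (successors {w2, w4}): φ is false.
  w3 (successors {w0, w1, w2, w3, w6, w7, w8}): φ is false.
  w4 (successors {w0, w1, w4}): φ is false.
  w5 (successors {w2, w3, w8}): φ is true.
  w6 (successors {w0, w1, w8}): φ is false.
  w7 (successors {w3, w7}): φ is true.
  w8 (successors {w1, w7, w8, w9}): φ is false.
  w9 (successors {w1, w3, w4, w5, w9}): φ is true.
For instance, at w7:
  At w7: \Diamond q \to r is false, so \neg (\Diamond q \to r) is true.
    At w7: \Diamond q is true, r is false, so \Diamond q \to r is false.
      At w7: \Diamond q requires q at some successor in {w3, w7}.
        q holds at w3, so \Diamond q is true at w7.
Satisfying worlds: {w0, w5, w7, w9}

4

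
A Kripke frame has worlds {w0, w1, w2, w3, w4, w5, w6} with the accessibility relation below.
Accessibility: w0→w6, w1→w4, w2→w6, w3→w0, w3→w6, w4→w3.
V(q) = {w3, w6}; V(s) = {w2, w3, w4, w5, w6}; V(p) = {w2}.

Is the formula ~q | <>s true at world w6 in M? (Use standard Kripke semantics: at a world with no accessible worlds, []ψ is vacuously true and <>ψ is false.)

Recall that <>ψ holds at a world iff ψ holds at some accessible world.
At w6: ~q is false, <>s is false, so ~q | <>s is false.
  At w6: no accessible worlds, so <>s is false.

No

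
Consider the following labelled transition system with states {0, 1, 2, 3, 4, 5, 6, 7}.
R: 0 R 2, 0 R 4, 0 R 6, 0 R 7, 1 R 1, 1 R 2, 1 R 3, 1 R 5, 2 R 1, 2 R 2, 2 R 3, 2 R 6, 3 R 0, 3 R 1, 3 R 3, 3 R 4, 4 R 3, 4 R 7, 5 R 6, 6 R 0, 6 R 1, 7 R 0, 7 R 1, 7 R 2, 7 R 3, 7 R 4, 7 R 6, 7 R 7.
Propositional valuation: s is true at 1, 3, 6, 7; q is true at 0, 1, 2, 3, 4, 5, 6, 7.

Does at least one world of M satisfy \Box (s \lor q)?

Yes

Recall that \Box ψ holds at a world iff ψ holds at every accessible world, and \Diamond ψ holds iff ψ holds at some accessible world.
Let φ = \Box (s \lor q). Evaluate φ at each world:
  0 (successors {2, 4, 6, 7}): φ is true.
  1 (successors {1, 2, 3, 5}): φ is true.
  2 (successors {1, 2, 3, 6}): φ is true.
  3 (successors {0, 1, 3, 4}): φ is true.
  4 (successors {3, 7}): φ is true.
  5 (successors {6}): φ is true.
  6 (successors {0, 1}): φ is true.
  7 (successors {0, 1, 2, 3, 4, 6, 7}): φ is true.
Detail at 0 (witness):
  At 0: \Box (s \lor q) requires s \lor q at every successor {2, 4, 6, 7}.
    At 2: s \lor q is true.
    At 4: s \lor q is true.
    At 6: s \lor q is true.
    At 7: s \lor q is true.
  So \Box (s \lor q) is true at 0.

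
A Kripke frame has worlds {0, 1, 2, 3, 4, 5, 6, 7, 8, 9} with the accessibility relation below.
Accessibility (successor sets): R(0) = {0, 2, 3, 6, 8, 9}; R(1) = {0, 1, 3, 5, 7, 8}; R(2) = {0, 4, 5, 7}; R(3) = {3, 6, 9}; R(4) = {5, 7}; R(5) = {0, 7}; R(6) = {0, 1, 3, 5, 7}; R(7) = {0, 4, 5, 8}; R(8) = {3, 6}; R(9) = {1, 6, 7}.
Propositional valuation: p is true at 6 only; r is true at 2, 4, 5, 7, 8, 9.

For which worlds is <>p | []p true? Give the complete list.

Let φ = <>p | []p. Evaluate φ at each world:
  0 (successors {0, 2, 3, 6, 8, 9}): φ is true.
  1 (successors {0, 1, 3, 5, 7, 8}): φ is false.
  2 (successors {0, 4, 5, 7}): φ is false.
  3 (successors {3, 6, 9}): φ is true.
  4 (successors {5, 7}): φ is false.
  5 (successors {0, 7}): φ is false.
  6 (successors {0, 1, 3, 5, 7}): φ is false.
  7 (successors {0, 4, 5, 8}): φ is false.
  8 (successors {3, 6}): φ is true.
  9 (successors {1, 6, 7}): φ is true.
For instance, at 9:
  At 9: <>p is true, []p is false, so <>p | []p is true.
    At 9: <>p requires p at some successor in {1, 6, 7}.
      p holds at 6, so <>p is true at 9.
    At 9: []p requires p at every successor {1, 6, 7}.
      p fails at 1, so []p is false at 9.
Satisfying worlds: {0, 3, 8, 9}

0, 3, 8, 9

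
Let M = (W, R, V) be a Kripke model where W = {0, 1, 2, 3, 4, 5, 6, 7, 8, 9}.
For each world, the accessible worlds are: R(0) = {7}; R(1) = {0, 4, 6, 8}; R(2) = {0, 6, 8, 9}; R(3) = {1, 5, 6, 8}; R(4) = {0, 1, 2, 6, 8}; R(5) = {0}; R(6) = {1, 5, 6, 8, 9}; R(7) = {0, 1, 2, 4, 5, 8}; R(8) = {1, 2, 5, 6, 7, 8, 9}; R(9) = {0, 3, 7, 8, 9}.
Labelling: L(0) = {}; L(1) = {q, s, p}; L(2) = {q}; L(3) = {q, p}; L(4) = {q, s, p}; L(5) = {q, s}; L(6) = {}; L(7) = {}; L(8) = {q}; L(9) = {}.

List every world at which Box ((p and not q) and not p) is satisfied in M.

none

Let φ = Box ((p and not q) and not p). Evaluate φ at each world:
  0 (successors {7}): φ is false.
  1 (successors {0, 4, 6, 8}): φ is false.
  2 (successors {0, 6, 8, 9}): φ is false.
  3 (successors {1, 5, 6, 8}): φ is false.
  4 (successors {0, 1, 2, 6, 8}): φ is false.
  5 (successors {0}): φ is false.
  6 (successors {1, 5, 6, 8, 9}): φ is false.
  7 (successors {0, 1, 2, 4, 5, 8}): φ is false.
  8 (successors {1, 2, 5, 6, 7, 8, 9}): φ is false.
  9 (successors {0, 3, 7, 8, 9}): φ is false.
For instance, at 6:
  At 6: Box ((p and not q) and not p) requires (p and not q) and not p at every successor {1, 5, 6, 8, 9}.
    (p and not q) and not p fails at 1, so Box ((p and not q) and not p) is false at 6.
Satisfying worlds: none.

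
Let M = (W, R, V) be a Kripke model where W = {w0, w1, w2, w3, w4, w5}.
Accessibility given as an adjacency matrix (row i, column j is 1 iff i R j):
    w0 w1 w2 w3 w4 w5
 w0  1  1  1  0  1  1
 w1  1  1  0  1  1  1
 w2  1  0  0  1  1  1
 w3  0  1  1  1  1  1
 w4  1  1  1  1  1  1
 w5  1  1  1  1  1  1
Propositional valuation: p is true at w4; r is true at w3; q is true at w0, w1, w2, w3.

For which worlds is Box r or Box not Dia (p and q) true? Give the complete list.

Let φ = Box r or Box not Dia (p and q). Evaluate φ at each world:
  w0 (successors {w0, w1, w2, w4, w5}): φ is true.
  w1 (successors {w0, w1, w3, w4, w5}): φ is true.
  w2 (successors {w0, w3, w4, w5}): φ is true.
  w3 (successors {w1, w2, w3, w4, w5}): φ is true.
  w4 (successors {w0, w1, w2, w3, w4, w5}): φ is true.
  w5 (successors {w0, w1, w2, w3, w4, w5}): φ is true.
For instance, at w2:
  At w2: Box r is false, Box not Dia (p and q) is true, so Box r or Box not Dia (p and q) is true.
    At w2: Box r requires r at every successor {w0, w3, w4, w5}.
      r fails at w0, so Box r is false at w2.
    At w2: Box not Dia (p and q) requires not Dia (p and q) at every successor {w0, w3, w4, w5}.
      At w0: not Dia (p and q) is true.
      At w3: not Dia (p and q) is true.
      At w4: not Dia (p and q) is true.
      At w5: not Dia (p and q) is true.
    So Box not Dia (p and q) is true at w2.
Satisfying worlds: {w0, w1, w2, w3, w4, w5}

w0, w1, w2, w3, w4, w5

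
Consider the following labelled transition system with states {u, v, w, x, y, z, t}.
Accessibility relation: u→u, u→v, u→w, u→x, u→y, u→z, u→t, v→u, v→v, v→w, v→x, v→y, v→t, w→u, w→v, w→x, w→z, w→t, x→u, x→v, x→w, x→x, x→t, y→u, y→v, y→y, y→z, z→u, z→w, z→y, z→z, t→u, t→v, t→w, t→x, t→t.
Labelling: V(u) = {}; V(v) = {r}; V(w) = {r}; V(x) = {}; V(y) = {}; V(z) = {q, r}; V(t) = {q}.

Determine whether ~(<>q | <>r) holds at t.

Recall that <>ψ holds at a world iff ψ holds at some accessible world.
At t: <>q | <>r is true, so ~(<>q | <>r) is false.
  At t: <>q is true, <>r is true, so <>q | <>r is true.
    At t: <>q requires q at some successor in {u, v, w, x, t}.
      q holds at t, so <>q is true at t.
    At t: <>r requires r at some successor in {u, v, w, x, t}.
      r holds at v, so <>r is true at t.

No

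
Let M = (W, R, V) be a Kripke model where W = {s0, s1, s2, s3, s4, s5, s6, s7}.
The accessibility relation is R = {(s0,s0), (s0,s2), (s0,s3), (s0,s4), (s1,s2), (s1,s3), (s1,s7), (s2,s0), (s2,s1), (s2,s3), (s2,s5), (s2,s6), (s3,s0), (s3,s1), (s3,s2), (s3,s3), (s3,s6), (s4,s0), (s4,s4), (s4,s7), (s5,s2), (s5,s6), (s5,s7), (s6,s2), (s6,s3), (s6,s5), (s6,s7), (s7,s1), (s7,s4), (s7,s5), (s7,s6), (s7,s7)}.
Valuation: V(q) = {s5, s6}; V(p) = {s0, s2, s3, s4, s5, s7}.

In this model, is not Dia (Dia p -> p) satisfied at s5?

No

Recall that Dia ψ holds at a world iff ψ holds at some accessible world.
At s5: Dia (Dia p -> p) is true, so not Dia (Dia p -> p) is false.
  At s5: Dia (Dia p -> p) requires Dia p -> p at some successor in {s2, s6, s7}.
    Dia p -> p holds at s2, so Dia (Dia p -> p) is true at s5.
      At s2: Dia p is true, p is true, so Dia p -> p is true.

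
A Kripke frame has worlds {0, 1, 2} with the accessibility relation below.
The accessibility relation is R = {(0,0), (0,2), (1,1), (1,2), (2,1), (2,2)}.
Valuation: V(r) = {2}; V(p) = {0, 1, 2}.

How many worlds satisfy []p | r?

3

Let φ = []p | r. Evaluate φ at each world:
  0 (successors {0, 2}): φ is true.
  1 (successors {1, 2}): φ is true.
  2 (successors {1, 2}): φ is true.
For instance, at 0:
  At 0: []p is true, r is false, so []p | r is true.
    At 0: []p requires p at every successor {0, 2}.
      At 0: p is true.
      At 2: p is true.
    So []p is true at 0.
Satisfying worlds: {0, 1, 2}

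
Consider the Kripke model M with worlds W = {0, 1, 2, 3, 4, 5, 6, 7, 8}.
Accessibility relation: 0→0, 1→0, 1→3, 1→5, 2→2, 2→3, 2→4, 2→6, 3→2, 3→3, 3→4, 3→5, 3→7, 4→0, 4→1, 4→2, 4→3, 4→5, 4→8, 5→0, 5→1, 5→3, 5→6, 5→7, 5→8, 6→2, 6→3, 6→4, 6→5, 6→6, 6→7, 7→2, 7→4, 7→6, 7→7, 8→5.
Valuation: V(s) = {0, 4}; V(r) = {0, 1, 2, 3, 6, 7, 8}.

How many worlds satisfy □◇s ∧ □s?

Let φ = □◇s ∧ □s. Evaluate φ at each world:
  0 (successors {0}): φ is true.
  1 (successors {0, 3, 5}): φ is false.
  2 (successors {2, 3, 4, 6}): φ is false.
  3 (successors {2, 3, 4, 5, 7}): φ is false.
  4 (successors {0, 1, 2, 3, 5, 8}): φ is false.
  5 (successors {0, 1, 3, 6, 7, 8}): φ is false.
  6 (successors {2, 3, 4, 5, 6, 7}): φ is false.
  7 (successors {2, 4, 6, 7}): φ is false.
  8 (successors {5}): φ is false.
For instance, at 1:
  At 1: □◇s is true, □s is false, so □◇s ∧ □s is false.
    At 1: □◇s requires ◇s at every successor {0, 3, 5}.
      At 0: ◇s is true.
      At 3: ◇s is true.
      At 5: ◇s is true.
    So □◇s is true at 1.
    At 1: □s requires s at every successor {0, 3, 5}.
      s fails at 3, so □s is false at 1.
Satisfying worlds: {0}

1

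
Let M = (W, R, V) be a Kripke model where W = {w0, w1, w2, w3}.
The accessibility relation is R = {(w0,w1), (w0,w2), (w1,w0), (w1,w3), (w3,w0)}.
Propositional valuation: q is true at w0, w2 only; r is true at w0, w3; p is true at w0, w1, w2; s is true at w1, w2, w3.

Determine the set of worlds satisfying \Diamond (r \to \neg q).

w0, w1

Let φ = \Diamond (r \to \neg q). Evaluate φ at each world:
  w0 (successors {w1, w2}): φ is true.
  w1 (successors {w0, w3}): φ is true.
  w2 (successors ∅): φ is false.
  w3 (successors {w0}): φ is false.
For instance, at w1:
  At w1: \Diamond (r \to \neg q) requires r \to \neg q at some successor in {w0, w3}.
    r \to \neg q holds at w3, so \Diamond (r \to \neg q) is true at w1.
Satisfying worlds: {w0, w1}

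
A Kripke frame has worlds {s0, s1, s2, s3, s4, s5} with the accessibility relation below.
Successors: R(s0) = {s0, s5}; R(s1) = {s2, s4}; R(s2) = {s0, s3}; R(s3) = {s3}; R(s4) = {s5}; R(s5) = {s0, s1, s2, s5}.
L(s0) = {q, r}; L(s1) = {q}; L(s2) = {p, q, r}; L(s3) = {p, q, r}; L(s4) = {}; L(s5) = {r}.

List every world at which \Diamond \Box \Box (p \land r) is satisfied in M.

s2, s3

Let φ = \Diamond \Box \Box (p \land r). Evaluate φ at each world:
  s0 (successors {s0, s5}): φ is false.
  s1 (successors {s2, s4}): φ is false.
  s2 (successors {s0, s3}): φ is true.
  s3 (successors {s3}): φ is true.
  s4 (successors {s5}): φ is false.
  s5 (successors {s0, s1, s2, s5}): φ is false.
For instance, at s1:
  At s1: \Diamond \Box \Box (p \land r) requires \Box \Box (p \land r) at some successor in {s2, s4}.
    At s2: \Box \Box (p \land r) is false.
    At s4: \Box \Box (p \land r) is false.
  So \Diamond \Box \Box (p \land r) is false at s1.
Satisfying worlds: {s2, s3}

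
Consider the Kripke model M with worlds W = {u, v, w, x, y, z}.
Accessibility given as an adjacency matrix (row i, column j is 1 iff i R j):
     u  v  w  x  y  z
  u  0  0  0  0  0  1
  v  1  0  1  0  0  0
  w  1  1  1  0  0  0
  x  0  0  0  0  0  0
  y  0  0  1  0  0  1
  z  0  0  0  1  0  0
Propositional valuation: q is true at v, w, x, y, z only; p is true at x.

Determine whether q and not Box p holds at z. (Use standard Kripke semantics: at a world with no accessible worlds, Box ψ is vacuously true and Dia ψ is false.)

No

At z: q is true, not Box p is false, so q and not Box p is false.
  At z: Box p is true, so not Box p is false.
    At z: Box p requires p at every successor {x}.
      At x: p is true.
    So Box p is true at z.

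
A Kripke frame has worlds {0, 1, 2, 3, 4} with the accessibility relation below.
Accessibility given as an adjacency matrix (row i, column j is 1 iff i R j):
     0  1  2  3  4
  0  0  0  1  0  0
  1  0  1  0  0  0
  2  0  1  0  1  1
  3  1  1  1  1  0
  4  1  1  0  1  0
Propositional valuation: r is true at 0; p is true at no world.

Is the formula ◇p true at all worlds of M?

No

Let φ = ◇p. Evaluate φ at each world:
  0 (successors {2}): φ is false.
  1 (successors {1}): φ is false.
  2 (successors {1, 3, 4}): φ is false.
  3 (successors {0, 1, 2, 3}): φ is false.
  4 (successors {0, 1, 3}): φ is false.
Detail at 0 (counterexample):
  At 0: ◇p requires p at some successor in {2}.
    At 2: p is false.
  So ◇p is false at 0.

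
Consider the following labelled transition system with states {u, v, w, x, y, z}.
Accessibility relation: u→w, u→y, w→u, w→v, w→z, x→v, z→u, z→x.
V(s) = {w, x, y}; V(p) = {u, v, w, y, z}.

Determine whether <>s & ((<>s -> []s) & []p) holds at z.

Recall that []ψ holds at a world iff ψ holds at every accessible world, and <>ψ holds iff ψ holds at some accessible world.
At z: <>s is true, (<>s -> []s) & []p is false, so <>s & ((<>s -> []s) & []p) is false.
  At z: <>s requires s at some successor in {u, x}.
    s holds at x, so <>s is true at z.
  At z: <>s -> []s is false, []p is false, so (<>s -> []s) & []p is false.
    At z: <>s is true, []s is false, so <>s -> []s is false.
      At z: <>s requires s at some successor in {u, x}.
        s holds at x, so <>s is true at z.
      At z: []s requires s at every successor {u, x}.
        s fails at u, so []s is false at z.
    At z: []p requires p at every successor {u, x}.
      p fails at x, so []p is false at z.

No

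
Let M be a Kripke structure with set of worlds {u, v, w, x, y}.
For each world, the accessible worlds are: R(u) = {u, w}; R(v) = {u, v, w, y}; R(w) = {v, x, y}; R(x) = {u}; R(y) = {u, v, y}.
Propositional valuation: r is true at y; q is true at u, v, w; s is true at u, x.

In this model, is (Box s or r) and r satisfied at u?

No

Recall that Box ψ holds at a world iff ψ holds at every accessible world, and Dia ψ holds iff ψ holds at some accessible world.
At u: Box s or r is false, r is false, so (Box s or r) and r is false.
  At u: Box s is false, r is false, so Box s or r is false.
    At u: Box s requires s at every successor {u, w}.
      s fails at w, so Box s is false at u.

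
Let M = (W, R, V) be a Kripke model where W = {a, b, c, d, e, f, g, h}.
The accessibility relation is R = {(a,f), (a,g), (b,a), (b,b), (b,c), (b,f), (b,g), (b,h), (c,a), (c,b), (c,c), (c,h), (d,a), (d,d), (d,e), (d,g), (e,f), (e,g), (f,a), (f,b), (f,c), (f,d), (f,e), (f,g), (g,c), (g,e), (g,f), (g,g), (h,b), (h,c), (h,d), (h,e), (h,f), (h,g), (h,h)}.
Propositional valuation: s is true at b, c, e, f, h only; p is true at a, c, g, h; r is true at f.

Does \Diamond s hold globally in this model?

Let φ = \Diamond s. Evaluate φ at each world:
  a (successors {f, g}): φ is true.
  b (successors {a, b, c, f, g, h}): φ is true.
  c (successors {a, b, c, h}): φ is true.
  d (successors {a, d, e, g}): φ is true.
  e (successors {f, g}): φ is true.
  f (successors {a, b, c, d, e, g}): φ is true.
  g (successors {c, e, f, g}): φ is true.
  h (successors {b, c, d, e, f, g, h}): φ is true.
For instance, at f:
  At f: \Diamond s requires s at some successor in {a, b, c, d, e, g}.
    s holds at b, so \Diamond s is true at f.

Yes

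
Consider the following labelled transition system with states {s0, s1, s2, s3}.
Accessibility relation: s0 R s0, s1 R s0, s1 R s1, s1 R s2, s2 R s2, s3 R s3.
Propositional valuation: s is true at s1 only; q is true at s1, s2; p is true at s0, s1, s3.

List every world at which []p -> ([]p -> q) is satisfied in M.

s1, s2

Let φ = []p -> ([]p -> q). Evaluate φ at each world:
  s0 (successors {s0}): φ is false.
  s1 (successors {s0, s1, s2}): φ is true.
  s2 (successors {s2}): φ is true.
  s3 (successors {s3}): φ is false.
For instance, at s3:
  At s3: []p is true, []p -> q is false, so []p -> ([]p -> q) is false.
    At s3: []p requires p at every successor {s3}.
      At s3: p is true.
    So []p is true at s3.
    At s3: []p is true, q is false, so []p -> q is false.
      At s3: []p requires p at every successor {s3}.
        At s3: p is true.
      So []p is true at s3.
Satisfying worlds: {s1, s2}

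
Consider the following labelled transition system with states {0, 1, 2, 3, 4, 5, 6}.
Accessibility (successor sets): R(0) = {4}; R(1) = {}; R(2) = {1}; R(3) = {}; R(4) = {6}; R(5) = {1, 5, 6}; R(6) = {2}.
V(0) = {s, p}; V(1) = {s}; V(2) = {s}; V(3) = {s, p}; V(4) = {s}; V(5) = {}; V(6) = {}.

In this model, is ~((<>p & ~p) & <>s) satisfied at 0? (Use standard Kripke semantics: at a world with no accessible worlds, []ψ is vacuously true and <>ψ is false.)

At 0: (<>p & ~p) & <>s is false, so ~((<>p & ~p) & <>s) is true.
  At 0: <>p & ~p is false, <>s is true, so (<>p & ~p) & <>s is false.
    At 0: <>p is false, ~p is false, so <>p & ~p is false.
      At 0: <>p requires p at some successor in {4}.
        At 4: p is false.
      So <>p is false at 0.
    At 0: <>s requires s at some successor in {4}.
      s holds at 4, so <>s is true at 0.

Yes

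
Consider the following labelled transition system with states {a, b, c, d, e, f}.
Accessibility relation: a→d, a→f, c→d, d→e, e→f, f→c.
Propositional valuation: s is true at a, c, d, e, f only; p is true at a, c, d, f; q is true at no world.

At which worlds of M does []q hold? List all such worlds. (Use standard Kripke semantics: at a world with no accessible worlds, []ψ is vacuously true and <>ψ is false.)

Recall that []ψ holds at a world iff ψ holds at every accessible world, and <>ψ holds iff ψ holds at some accessible world.
Let φ = []q. Evaluate φ at each world:
  a (successors {d, f}): φ is false.
  b (successors ∅): φ is true.
  c (successors {d}): φ is false.
  d (successors {e}): φ is false.
  e (successors {f}): φ is false.
  f (successors {c}): φ is false.
For instance, at c:
  At c: []q requires q at every successor {d}.
    q fails at d, so []q is false at c.
Satisfying worlds: {b}

b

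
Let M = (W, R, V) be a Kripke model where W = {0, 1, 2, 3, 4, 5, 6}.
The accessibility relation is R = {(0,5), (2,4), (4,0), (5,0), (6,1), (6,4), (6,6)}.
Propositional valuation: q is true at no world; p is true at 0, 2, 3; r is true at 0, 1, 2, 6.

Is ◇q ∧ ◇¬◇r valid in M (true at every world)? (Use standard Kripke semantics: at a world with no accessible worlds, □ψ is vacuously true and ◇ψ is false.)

Recall that ◇ψ holds at a world iff ψ holds at some accessible world.
Let φ = ◇q ∧ ◇¬◇r. Evaluate φ at each world:
  0 (successors {5}): φ is false.
  1 (successors ∅): φ is false.
  2 (successors {4}): φ is false.
  3 (successors ∅): φ is false.
  4 (successors {0}): φ is false.
  5 (successors {0}): φ is false.
  6 (successors {1, 4, 6}): φ is false.
Detail at 0 (counterexample):
  At 0: ◇q is false, ◇¬◇r is false, so ◇q ∧ ◇¬◇r is false.
    At 0: ◇q requires q at some successor in {5}.
      At 5: q is false.
    So ◇q is false at 0.
    At 0: ◇¬◇r requires ¬◇r at some successor in {5}.
      At 5: ¬◇r is false.
    So ◇¬◇r is false at 0.

No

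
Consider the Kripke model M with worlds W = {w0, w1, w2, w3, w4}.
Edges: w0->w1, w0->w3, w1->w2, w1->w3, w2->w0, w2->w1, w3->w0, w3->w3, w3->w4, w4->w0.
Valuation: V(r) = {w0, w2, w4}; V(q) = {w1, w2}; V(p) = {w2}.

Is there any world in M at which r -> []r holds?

Let φ = r -> []r. Evaluate φ at each world:
  w0 (successors {w1, w3}): φ is false.
  w1 (successors {w2, w3}): φ is true.
  w2 (successors {w0, w1}): φ is false.
  w3 (successors {w0, w3, w4}): φ is true.
  w4 (successors {w0}): φ is true.
Detail at w1 (witness):
  At w1: r is false, []r is false, so r -> []r is true.
    At w1: []r requires r at every successor {w2, w3}.
      r fails at w3, so []r is false at w1.

Yes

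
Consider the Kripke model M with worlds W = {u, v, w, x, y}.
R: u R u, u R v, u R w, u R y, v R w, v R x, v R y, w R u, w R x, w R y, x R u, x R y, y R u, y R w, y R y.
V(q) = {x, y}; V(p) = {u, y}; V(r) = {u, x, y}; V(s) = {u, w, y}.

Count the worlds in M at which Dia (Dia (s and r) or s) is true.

5

Let φ = Dia (Dia (s and r) or s). Evaluate φ at each world:
  u (successors {u, v, w, y}): φ is true.
  v (successors {w, x, y}): φ is true.
  w (successors {u, x, y}): φ is true.
  x (successors {u, y}): φ is true.
  y (successors {u, w, y}): φ is true.
For instance, at w:
  At w: Dia (Dia (s and r) or s) requires Dia (s and r) or s at some successor in {u, x, y}.
    Dia (s and r) or s holds at u, so Dia (Dia (s and r) or s) is true at w.
      At u: Dia (s and r) is true, s is true, so Dia (s and r) or s is true.
Satisfying worlds: {u, v, w, x, y}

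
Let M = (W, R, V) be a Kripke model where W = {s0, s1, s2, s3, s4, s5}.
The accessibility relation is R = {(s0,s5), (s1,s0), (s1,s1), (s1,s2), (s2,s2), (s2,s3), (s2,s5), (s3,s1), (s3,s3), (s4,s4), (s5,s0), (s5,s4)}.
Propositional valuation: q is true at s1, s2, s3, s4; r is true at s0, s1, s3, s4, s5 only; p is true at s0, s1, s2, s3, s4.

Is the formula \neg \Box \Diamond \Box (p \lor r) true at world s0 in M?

Recall that \Box ψ holds at a world iff ψ holds at every accessible world, and \Diamond ψ holds iff ψ holds at some accessible world.
At s0: \Box \Diamond \Box (p \lor r) is true, so \neg \Box \Diamond \Box (p \lor r) is false.
  At s0: \Box \Diamond \Box (p \lor r) requires \Diamond \Box (p \lor r) at every successor {s5}.
      At s5: \Diamond \Box (p \lor r) requires \Box (p \lor r) at some successor in {s0, s4}.
        \Box (p \lor r) holds at s0, so \Diamond \Box (p \lor r) is true at s5.
  So \Box \Diamond \Box (p \lor r) is true at s0.

No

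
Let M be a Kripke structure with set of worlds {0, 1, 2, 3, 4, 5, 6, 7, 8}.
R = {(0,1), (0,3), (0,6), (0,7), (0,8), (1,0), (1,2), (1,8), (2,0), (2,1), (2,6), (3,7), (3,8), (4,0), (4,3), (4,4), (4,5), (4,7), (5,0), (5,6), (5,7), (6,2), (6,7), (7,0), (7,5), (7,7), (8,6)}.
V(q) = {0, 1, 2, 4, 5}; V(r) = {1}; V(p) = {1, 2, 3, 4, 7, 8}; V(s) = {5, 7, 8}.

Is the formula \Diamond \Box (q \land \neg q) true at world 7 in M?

No

At 7: \Diamond \Box (q \land \neg q) requires \Box (q \land \neg q) at some successor in {0, 5, 7}.
  At 0: \Box (q \land \neg q) is false.
  At 5: \Box (q \land \neg q) is false.
  At 7: \Box (q \land \neg q) is false.
So \Diamond \Box (q \land \neg q) is false at 7.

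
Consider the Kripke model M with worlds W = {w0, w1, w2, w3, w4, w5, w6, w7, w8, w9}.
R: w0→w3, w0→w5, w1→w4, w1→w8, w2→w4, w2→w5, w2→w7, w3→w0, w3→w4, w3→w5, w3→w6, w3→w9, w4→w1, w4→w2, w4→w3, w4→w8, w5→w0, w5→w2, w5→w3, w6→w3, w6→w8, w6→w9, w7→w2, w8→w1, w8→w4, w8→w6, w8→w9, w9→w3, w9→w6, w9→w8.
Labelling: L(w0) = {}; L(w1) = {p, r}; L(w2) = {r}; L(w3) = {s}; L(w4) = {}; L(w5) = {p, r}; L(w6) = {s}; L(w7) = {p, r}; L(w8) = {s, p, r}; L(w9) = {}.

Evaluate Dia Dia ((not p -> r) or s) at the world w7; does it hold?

Yes

At w7: Dia Dia ((not p -> r) or s) requires Dia ((not p -> r) or s) at some successor in {w2}.
  Dia ((not p -> r) or s) holds at w2, so Dia Dia ((not p -> r) or s) is true at w7.
    At w2: Dia ((not p -> r) or s) requires (not p -> r) or s at some successor in {w4, w5, w7}.
      (not p -> r) or s holds at w5, so Dia ((not p -> r) or s) is true at w2.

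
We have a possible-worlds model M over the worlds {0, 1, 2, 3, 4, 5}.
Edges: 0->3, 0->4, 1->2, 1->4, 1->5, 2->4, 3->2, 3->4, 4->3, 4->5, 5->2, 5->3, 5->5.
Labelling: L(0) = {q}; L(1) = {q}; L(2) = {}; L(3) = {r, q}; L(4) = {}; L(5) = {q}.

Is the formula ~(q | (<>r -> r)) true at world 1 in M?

Recall that <>ψ holds at a world iff ψ holds at some accessible world.
At 1: q | (<>r -> r) is true, so ~(q | (<>r -> r)) is false.
  At 1: q is true, <>r -> r is true, so q | (<>r -> r) is true.
    At 1: <>r is false, r is false, so <>r -> r is true.
      At 1: <>r requires r at some successor in {2, 4, 5}.
        At 2: r is false.
        At 4: r is false.
        At 5: r is false.
      So <>r is false at 1.

No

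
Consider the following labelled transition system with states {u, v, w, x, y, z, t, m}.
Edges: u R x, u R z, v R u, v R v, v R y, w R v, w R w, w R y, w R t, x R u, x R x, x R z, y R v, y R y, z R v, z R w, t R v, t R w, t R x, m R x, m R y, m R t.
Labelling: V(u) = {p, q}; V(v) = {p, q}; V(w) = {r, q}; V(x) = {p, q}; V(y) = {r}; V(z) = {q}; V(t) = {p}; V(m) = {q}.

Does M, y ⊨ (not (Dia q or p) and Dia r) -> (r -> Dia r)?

Yes

At y: not (Dia q or p) and Dia r is false, r -> Dia r is true, so (not (Dia q or p) and Dia r) -> (r -> Dia r) is true.
  At y: not (Dia q or p) is false, Dia r is true, so not (Dia q or p) and Dia r is false.
    At y: Dia q or p is true, so not (Dia q or p) is false.
      At y: Dia q is true, p is false, so Dia q or p is true.
    At y: Dia r requires r at some successor in {v, y}.
      r holds at y, so Dia r is true at y.
  At y: r is true, Dia r is true, so r -> Dia r is true.
    At y: Dia r requires r at some successor in {v, y}.
      r holds at y, so Dia r is true at y.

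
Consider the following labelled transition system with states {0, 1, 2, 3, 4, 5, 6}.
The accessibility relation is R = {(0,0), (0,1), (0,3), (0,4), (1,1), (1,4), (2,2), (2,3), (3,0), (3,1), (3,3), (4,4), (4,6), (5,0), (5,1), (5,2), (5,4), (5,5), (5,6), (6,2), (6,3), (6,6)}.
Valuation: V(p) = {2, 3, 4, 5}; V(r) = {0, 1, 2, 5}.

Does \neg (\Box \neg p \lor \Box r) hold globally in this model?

Let φ = \neg (\Box \neg p \lor \Box r). Evaluate φ at each world:
  0 (successors {0, 1, 3, 4}): φ is true.
  1 (successors {1, 4}): φ is true.
  2 (successors {2, 3}): φ is true.
  3 (successors {0, 1, 3}): φ is true.
  4 (successors {4, 6}): φ is true.
  5 (successors {0, 1, 2, 4, 5, 6}): φ is true.
  6 (successors {2, 3, 6}): φ is true.
For instance, at 3:
  At 3: \Box \neg p \lor \Box r is false, so \neg (\Box \neg p \lor \Box r) is true.
    At 3: \Box \neg p is false, \Box r is false, so \Box \neg p \lor \Box r is false.
      At 3: \Box \neg p requires \neg p at every successor {0, 1, 3}.
        \neg p fails at 3, so \Box \neg p is false at 3.
      At 3: \Box r requires r at every successor {0, 1, 3}.
        r fails at 3, so \Box r is false at 3.

Yes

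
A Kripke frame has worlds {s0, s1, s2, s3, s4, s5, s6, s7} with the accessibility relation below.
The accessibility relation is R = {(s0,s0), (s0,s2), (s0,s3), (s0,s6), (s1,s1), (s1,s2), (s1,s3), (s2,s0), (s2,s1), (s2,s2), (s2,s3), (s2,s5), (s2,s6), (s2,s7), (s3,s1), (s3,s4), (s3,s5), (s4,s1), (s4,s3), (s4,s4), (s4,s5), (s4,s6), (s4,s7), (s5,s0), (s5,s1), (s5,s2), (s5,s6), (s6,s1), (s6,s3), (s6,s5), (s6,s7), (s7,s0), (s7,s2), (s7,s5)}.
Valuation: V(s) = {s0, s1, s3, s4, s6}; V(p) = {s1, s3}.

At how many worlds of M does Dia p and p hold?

Let φ = Dia p and p. Evaluate φ at each world:
  s0 (successors {s0, s2, s3, s6}): φ is false.
  s1 (successors {s1, s2, s3}): φ is true.
  s2 (successors {s0, s1, s2, s3, s5, s6, s7}): φ is false.
  s3 (successors {s1, s4, s5}): φ is true.
  s4 (successors {s1, s3, s4, s5, s6, s7}): φ is false.
  s5 (successors {s0, s1, s2, s6}): φ is false.
  s6 (successors {s1, s3, s5, s7}): φ is false.
  s7 (successors {s0, s2, s5}): φ is false.
For instance, at s0:
  At s0: Dia p is true, p is false, so Dia p and p is false.
    At s0: Dia p requires p at some successor in {s0, s2, s3, s6}.
      p holds at s3, so Dia p is true at s0.
Satisfying worlds: {s1, s3}

2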